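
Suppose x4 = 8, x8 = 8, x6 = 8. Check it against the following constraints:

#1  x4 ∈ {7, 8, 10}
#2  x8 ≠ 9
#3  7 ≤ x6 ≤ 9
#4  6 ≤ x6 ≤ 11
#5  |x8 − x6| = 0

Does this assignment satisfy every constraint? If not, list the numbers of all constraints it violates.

#1 x4 = 8 is in {7, 8, 10} — holds.
#2 x8 = 8, and 8 ≠ 9 — holds.
#3 x6 = 8 lies in [7, 9] — holds.
#4 x6 = 8 lies in [6, 11] — holds.
#5 |8 − 8| = 0 — holds.

Yes — all constraints hold.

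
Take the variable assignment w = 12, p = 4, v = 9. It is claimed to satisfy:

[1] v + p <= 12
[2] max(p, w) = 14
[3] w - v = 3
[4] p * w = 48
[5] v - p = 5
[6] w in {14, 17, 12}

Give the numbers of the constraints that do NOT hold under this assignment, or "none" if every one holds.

Constraints 1 and 2 are violated.

[1] v + p = 9 + 4 = 13; 13 > 12, bound 12 not met  false
[2] max(4, 12) = 12, not 14  false
[3] w - v = 12 - 9 = 3  true
[4] p * w = 4 * 12 = 48  true
[5] v - p = 9 - 4 = 5  true
[6] w = 12 is in {14, 17, 12}  true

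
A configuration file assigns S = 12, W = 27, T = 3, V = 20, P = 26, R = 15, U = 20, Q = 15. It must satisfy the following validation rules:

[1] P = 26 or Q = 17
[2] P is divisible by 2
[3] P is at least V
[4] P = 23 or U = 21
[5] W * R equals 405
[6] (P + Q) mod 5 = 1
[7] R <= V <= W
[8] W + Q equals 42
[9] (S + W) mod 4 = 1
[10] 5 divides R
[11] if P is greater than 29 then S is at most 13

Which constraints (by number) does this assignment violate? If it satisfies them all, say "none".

The assignment fails constraints 4, 9.

[1] P = 26 = 26 (first disjunct)  yes
[2] 26 / 2 = 13, so 2 divides 26  yes
[3] P = 26, V = 20; 26 ≥ 20  yes
[4] P = 26 ≠ 23 and U = 20 ≠ 21; both disjuncts false  no
[5] W * R = 27 * 15 = 405  yes
[6] P + Q = 41; 41 mod 5 = 1  yes
[7] values 15 <= 20 <= 27  yes
[8] W + Q = 27 + 15 = 42  yes
[9] S + W = 39; 39 mod 4 = 3, not 1  no
[10] 15 / 5 = 3, so 5 divides 15  yes
[11] P = 26, not > 29; antecedent false, conditional vacuously true  yes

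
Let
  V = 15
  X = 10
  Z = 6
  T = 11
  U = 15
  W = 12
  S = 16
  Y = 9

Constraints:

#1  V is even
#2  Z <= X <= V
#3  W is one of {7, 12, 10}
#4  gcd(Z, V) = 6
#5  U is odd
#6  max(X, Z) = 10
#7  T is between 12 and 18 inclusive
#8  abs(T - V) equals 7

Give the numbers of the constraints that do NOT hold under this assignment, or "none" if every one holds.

#1 V = 15 is odd  FAIL
#2 values 6 <= 10 <= 15  OK
#3 W = 12 is in {7, 12, 10}  OK
#4 gcd(6, 15) = 3, not 6  FAIL
#5 U = 15 is odd  OK
#6 max(10, 6) = 10  OK
#7 T = 11 is outside [12, 18]  FAIL
#8 abs(11 - 15) = 4, not 7  FAIL

The assignment fails constraints 1, 4, 7, and 8.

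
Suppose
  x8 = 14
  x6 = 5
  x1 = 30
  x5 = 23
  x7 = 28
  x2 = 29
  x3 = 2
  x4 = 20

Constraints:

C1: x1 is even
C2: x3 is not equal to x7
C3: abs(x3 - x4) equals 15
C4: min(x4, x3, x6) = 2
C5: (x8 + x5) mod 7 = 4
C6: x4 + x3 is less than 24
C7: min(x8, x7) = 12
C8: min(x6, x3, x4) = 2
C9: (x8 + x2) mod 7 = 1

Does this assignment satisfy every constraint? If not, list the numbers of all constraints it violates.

The assignment fails constraints 3, 5, and 7.

C1: x1 = 30 is even — OK.
C2: x3 = 2, x7 = 28; distinct — OK.
C3: abs(2 - 20) = 18, not 15 — violated.
C4: min(20, 2, 5) = 2 — OK.
C5: x8 + x5 = 37; 37 mod 7 = 2, not 4 — violated.
C6: x4 + x3 = 20 + 2 = 22; 22 < 24 — OK.
C7: min(14, 28) = 14, not 12 — violated.
C8: min(5, 2, 20) = 2 — OK.
C9: x8 + x2 = 43; 43 mod 7 = 1 — OK.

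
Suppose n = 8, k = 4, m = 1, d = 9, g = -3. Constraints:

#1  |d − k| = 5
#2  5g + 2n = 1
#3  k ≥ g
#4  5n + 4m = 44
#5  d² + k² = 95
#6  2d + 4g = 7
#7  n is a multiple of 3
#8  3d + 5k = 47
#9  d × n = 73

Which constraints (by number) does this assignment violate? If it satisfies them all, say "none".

#1 |9 − 4| = 5 — satisfied.
#2 5g + 2n = 5(-3) + 2(8) = 1 — satisfied.
#3 k = 4, g = -3; 4 ≥ -3 — satisfied.
#4 5n + 4m = 5(8) + 4(1) = 44 — satisfied.
#5 d² + k² = 9² + 4² = 81 + 16 = 97, not 95 — violated.
#6 2d + 4g = 2(9) + 4(-3) = 6, not 7 — violated.
#7 8 = 3×2 + 2, so 3 does not divide 8 — violated.
#8 3d + 5k = 3(9) + 5(4) = 47 — satisfied.
#9 d × n = 9 × 8 = 72, not 73 — violated.

Constraints 5, 6, 7, 9 are violated.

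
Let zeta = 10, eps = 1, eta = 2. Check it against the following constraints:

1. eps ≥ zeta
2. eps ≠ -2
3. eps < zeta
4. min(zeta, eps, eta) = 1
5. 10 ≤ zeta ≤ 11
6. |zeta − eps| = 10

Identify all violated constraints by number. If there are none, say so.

1. eps = 1, zeta = 10; 1 < 10 (want ≥) — violated.
2. eps = 1, and 1 ≠ -2 — satisfied.
3. eps = 1, zeta = 10; 1 < 10 — satisfied.
4. min(10, 1, 2) = 1 — satisfied.
5. zeta = 10 lies in [10, 11] — satisfied.
6. |10 − 1| = 9, not 10 — violated.

Constraints 1 and 6 do not hold.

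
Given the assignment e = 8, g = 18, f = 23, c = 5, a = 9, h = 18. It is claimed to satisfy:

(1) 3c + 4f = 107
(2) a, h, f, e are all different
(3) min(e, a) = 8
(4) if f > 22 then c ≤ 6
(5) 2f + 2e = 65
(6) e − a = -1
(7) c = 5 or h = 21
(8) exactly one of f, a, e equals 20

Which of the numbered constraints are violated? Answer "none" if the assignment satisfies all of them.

(1) 3c + 4f = 3(5) + 4(23) = 107 — holds.
(2) values 9, 18, 23, 8 are pairwise distinct — holds.
(3) min(8, 9) = 8 — holds.
(4) f = 23 > 22, so we need c ≤ 6; c = 5 ≤ 6 — holds.
(5) 2f + 2e = 2(23) + 2(8) = 62, not 65 — fails.
(6) e − a = 8 − 9 = -1 — holds.
(7) c = 5 = 5 (first disjunct) — holds.
(8) f=23, a=9, e=8; 0 of them equal 20, not exactly one — fails.

Constraints 5 and 8 do not hold.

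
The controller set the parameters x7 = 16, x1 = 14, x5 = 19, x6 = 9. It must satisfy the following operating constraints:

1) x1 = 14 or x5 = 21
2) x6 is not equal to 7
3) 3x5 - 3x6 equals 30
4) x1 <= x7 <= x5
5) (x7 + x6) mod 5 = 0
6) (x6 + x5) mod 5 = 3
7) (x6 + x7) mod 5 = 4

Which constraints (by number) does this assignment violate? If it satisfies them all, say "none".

1) x1 = 14 = 14 (first disjunct) — holds.
2) x6 = 9, and 9 ≠ 7 — holds.
3) 3x5 - 3x6 = 3(19) - 3(9) = 30 — holds.
4) values 14 <= 16 <= 19 — holds.
5) x7 + x6 = 25; 25 mod 5 = 0 — holds.
6) x6 + x5 = 28; 28 mod 5 = 3 — holds.
7) x6 + x7 = 25; 25 mod 5 = 0, not 4 — does not hold.

Constraint 7 is violated.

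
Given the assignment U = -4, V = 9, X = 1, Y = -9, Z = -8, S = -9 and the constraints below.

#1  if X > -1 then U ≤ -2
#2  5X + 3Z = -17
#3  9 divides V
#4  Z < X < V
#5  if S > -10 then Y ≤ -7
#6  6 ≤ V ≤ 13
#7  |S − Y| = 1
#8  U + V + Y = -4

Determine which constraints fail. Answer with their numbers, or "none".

Constraints 2 and 7 do not hold.

#1 X = 1 > -1, so we need U ≤ -2; U = -4 ≤ -2 — OK.
#2 5X + 3Z = 5(1) + 3(-8) = -19, not -17 — violated.
#3 9 / 9 = 1, so 9 divides 9 — OK.
#4 values -8 < 1 < 9 — OK.
#5 S = -9 > -10, so we need Y ≤ -7; Y = -9 ≤ -7 — OK.
#6 V = 9 lies in [6, 13] — OK.
#7 |-9 − (-9)| = 0, not 1 — violated.
#8 U + V + Y = -4 + 9 + (-9) = -4 — OK.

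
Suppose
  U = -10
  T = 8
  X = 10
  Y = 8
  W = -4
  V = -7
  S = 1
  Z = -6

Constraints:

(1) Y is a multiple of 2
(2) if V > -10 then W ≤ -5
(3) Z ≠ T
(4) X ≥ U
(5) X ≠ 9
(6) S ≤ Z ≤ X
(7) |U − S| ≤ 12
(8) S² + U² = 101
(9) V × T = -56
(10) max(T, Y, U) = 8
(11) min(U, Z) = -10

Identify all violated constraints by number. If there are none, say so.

(1) 8 / 2 = 4, so 2 divides 8  ✓
(2) V = -7 > -10, so we need W ≤ -5; but W = -4 > -5  ✗
(3) Z = -6, T = 8; distinct  ✓
(4) X = 10, U = -10; 10 ≥ -10  ✓
(5) X = 10, and 10 ≠ 9  ✓
(6) values 1, -6, 10; S = 1 is not ≤ Z = -6  ✗
(7) |-10 − 1| = 11; 11 ≤ 12  ✓
(8) S² + U² = 1² + (-10)² = 1 + 100 = 101  ✓
(9) V × T = -7 × 8 = -56  ✓
(10) max(8, 8, -10) = 8  ✓
(11) min(-10, -6) = -10  ✓

No — constraints 2 and 6 are not satisfied.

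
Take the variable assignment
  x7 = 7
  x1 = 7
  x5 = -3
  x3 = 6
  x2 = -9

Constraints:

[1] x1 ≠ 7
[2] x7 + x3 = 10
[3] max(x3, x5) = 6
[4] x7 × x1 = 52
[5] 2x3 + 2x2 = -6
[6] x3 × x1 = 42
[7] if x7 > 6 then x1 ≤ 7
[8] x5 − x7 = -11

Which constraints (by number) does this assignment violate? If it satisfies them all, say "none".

The assignment fails constraints 1, 2, 4, and 8.

[1] x1 = 7, but 7 is required to differ  ✗
[2] x7 + x3 = 7 + 6 = 13, not 10  ✗
[3] max(6, -3) = 6  ✓
[4] x7 × x1 = 7 × 7 = 49, not 52  ✗
[5] 2x3 + 2x2 = 2(6) + 2(-9) = -6  ✓
[6] x3 × x1 = 6 × 7 = 42  ✓
[7] x7 = 7 > 6, so we need x1 ≤ 7; x1 = 7 ≤ 7  ✓
[8] x5 − x7 = -3 − 7 = -10, not -11  ✗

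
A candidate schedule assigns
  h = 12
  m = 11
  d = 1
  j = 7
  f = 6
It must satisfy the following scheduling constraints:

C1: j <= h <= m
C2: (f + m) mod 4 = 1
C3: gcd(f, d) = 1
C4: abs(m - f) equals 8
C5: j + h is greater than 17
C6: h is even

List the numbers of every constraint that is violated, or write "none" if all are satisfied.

C1: values 7, 12, 11; h = 12 is not <= m = 11 — violated.
C2: f + m = 17; 17 mod 4 = 1 — satisfied.
C3: gcd(6, 1) = 1 — satisfied.
C4: abs(11 - 6) = 5, not 8 — violated.
C5: j + h = 7 + 12 = 19; 19 > 17 — satisfied.
C6: h = 12 is even — satisfied.

The assignment fails constraints 1 and 4.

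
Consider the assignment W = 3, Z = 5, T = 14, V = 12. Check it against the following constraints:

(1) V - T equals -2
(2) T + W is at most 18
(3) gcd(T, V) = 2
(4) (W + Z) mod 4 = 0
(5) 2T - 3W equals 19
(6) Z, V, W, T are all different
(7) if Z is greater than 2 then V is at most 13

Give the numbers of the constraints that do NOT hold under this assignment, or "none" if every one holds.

No violations.

(1) V - T = 12 - 14 = -2  OK
(2) T + W = 14 + 3 = 17; 17 ≤ 18  OK
(3) gcd(14, 12) = 2  OK
(4) W + Z = 8; 8 mod 4 = 0  OK
(5) 2T - 3W = 2(14) - 3(3) = 19  OK
(6) values 5, 12, 3, 14 are pairwise distinct  OK
(7) Z = 5 > 2, so we need V ≤ 13; V = 12 ≤ 13  OK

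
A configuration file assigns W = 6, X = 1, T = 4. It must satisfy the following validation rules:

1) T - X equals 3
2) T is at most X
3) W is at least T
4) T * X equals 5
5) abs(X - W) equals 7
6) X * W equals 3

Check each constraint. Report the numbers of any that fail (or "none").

1) T - X = 4 - 1 = 3 — OK.
2) T = 4, X = 1; 4 > 1 (want ≤) — violated.
3) W = 6, T = 4; 6 ≥ 4 — OK.
4) T * X = 4 * 1 = 4, not 5 — violated.
5) abs(1 - 6) = 5, not 7 — violated.
6) X * W = 1 * 6 = 6, not 3 — violated.

No — constraints 2, 4, 5, 6 are not satisfied.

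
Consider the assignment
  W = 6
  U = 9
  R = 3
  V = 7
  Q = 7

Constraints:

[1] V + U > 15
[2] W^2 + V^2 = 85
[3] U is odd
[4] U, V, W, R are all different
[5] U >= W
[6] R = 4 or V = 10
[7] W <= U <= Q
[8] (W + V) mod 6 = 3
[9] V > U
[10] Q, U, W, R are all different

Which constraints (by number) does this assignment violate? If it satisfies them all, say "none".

The assignment fails constraints 6, 7, 8, 9.

[1] V + U = 7 + 9 = 16; 16 > 15  yes
[2] W^2 + V^2 = 6^2 + 7^2 = 36 + 49 = 85  yes
[3] U = 9 is odd  yes
[4] values 9, 7, 6, 3 are pairwise distinct  yes
[5] U = 9, W = 6; 9 ≥ 6  yes
[6] R = 3 ≠ 4 and V = 7 ≠ 10; both disjuncts false  no
[7] values 6, 9, 7; U = 9 is not <= Q = 7  no
[8] W + V = 13; 13 mod 6 = 1, not 3  no
[9] V = 7, U = 9; 7 ≤ 9 (want >)  no
[10] values 7, 9, 6, 3 are pairwise distinct  yes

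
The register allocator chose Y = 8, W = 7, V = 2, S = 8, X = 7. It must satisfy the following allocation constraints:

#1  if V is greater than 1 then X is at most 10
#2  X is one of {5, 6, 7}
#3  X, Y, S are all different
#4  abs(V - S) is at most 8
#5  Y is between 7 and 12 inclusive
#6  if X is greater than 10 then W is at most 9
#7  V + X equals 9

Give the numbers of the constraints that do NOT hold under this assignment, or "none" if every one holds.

Violated: 3.

#1 V = 2 > 1, so we need X ≤ 10; X = 7 ≤ 10 — holds.
#2 X = 7 is in {5, 6, 7} — holds.
#3 Y = S = 8, not all different — does not hold.
#4 abs(2 - 8) = 6; 6 ≤ 8 — holds.
#5 Y = 8 lies in [7, 12] — holds.
#6 X = 7, not > 10; antecedent false, conditional vacuously true — holds.
#7 V + X = 2 + 7 = 9 — holds.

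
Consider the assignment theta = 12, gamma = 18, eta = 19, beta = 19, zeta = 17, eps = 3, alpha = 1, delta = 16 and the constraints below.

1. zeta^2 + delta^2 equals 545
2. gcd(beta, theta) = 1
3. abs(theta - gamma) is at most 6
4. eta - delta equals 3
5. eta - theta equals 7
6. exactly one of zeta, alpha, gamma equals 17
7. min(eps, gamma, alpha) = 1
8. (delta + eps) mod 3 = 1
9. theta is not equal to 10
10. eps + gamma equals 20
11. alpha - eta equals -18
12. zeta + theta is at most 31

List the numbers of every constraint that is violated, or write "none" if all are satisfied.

Constraint 10 is violated.

1. zeta^2 + delta^2 = 17^2 + 16^2 = 289 + 256 = 545 — holds.
2. gcd(19, 12) = 1 — holds.
3. abs(12 - 18) = 6; 6 ≤ 6 — holds.
4. eta - delta = 19 - 16 = 3 — holds.
5. eta - theta = 19 - 12 = 7 — holds.
6. zeta=17, alpha=1, gamma=18; 1 of them equals 17 — holds.
7. min(3, 18, 1) = 1 — holds.
8. delta + eps = 19; 19 mod 3 = 1 — holds.
9. theta = 12, and 12 ≠ 10 — holds.
10. eps + gamma = 3 + 18 = 21, not 20 — does not hold.
11. alpha - eta = 1 - 19 = -18 — holds.
12. zeta + theta = 17 + 12 = 29; 29 ≤ 31 — holds.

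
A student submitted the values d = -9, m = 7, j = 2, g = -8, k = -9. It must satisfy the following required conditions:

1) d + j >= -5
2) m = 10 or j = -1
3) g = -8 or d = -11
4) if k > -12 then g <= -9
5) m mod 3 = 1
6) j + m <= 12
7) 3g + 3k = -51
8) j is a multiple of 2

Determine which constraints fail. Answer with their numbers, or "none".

The assignment fails constraints 1, 2, 4.

1) d + j = -9 + 2 = -7; -7 < -5, bound -5 not met  FAIL
2) m = 7 ≠ 10 and j = 2 ≠ -1; both disjuncts false  FAIL
3) g = -8 = -8 (first disjunct)  OK
4) k = -9 > -12, so we need g ≤ -9; but g = -8 > -9  FAIL
5) 7 mod 3 = 1  OK
6) j + m = 2 + 7 = 9; 9 ≤ 12  OK
7) 3g + 3k = 3(-8) + 3(-9) = -51  OK
8) 2 / 2 = 1, so 2 divides 2  OK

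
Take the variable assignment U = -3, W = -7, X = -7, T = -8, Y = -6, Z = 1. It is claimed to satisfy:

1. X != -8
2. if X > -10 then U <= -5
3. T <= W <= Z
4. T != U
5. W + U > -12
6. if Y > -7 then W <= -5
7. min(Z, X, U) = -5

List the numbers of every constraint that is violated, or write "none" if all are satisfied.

1. X = -7, and -7 ≠ -8 — holds.
2. X = -7 > -10, so we need U ≤ -5; but U = -3 > -5 — does not hold.
3. values -8 <= -7 <= 1 — holds.
4. T = -8, U = -3; distinct — holds.
5. W + U = -7 + (-3) = -10; -10 > -12 — holds.
6. Y = -6 > -7, so we need W ≤ -5; W = -7 ≤ -5 — holds.
7. min(1, -7, -3) = -7, not -5 — does not hold.

The assignment fails constraints 2 and 7.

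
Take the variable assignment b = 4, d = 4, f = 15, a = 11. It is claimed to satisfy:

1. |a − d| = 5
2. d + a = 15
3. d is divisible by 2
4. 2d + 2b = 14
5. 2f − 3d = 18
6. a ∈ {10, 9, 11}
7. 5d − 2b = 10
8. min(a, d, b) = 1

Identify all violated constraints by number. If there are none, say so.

Violated: 1, 4, 7, 8.

1. |11 − 4| = 7, not 5 — fails.
2. d + a = 4 + 11 = 15 — holds.
3. 4 / 2 = 2, so 2 divides 4 — holds.
4. 2d + 2b = 2(4) + 2(4) = 16, not 14 — fails.
5. 2f − 3d = 2(15) − 3(4) = 18 — holds.
6. a = 11 is in {10, 9, 11} — holds.
7. 5d − 2b = 5(4) − 2(4) = 12, not 10 — fails.
8. min(11, 4, 4) = 4, not 1 — fails.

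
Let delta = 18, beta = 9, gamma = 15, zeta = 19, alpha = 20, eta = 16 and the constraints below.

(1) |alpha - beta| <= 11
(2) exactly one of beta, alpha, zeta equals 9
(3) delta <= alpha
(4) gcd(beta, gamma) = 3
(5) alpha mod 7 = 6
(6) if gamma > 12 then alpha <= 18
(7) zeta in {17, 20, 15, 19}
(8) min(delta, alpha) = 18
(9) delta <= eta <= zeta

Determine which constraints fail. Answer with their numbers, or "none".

Violated: 6 and 9.

(1) |20 - 9| = 11; 11 ≤ 11 — holds.
(2) beta=9, alpha=20, zeta=19; 1 of them equals 9 — holds.
(3) delta = 18, alpha = 20; 18 ≤ 20 — holds.
(4) gcd(9, 15) = 3 — holds.
(5) 20 mod 7 = 6 — holds.
(6) gamma = 15 > 12, so we need alpha ≤ 18; but alpha = 20 > 18 — fails.
(7) zeta = 19 is in {17, 20, 15, 19} — holds.
(8) min(18, 20) = 18 — holds.
(9) values 18, 16, 19; delta = 18 is not <= eta = 16 — fails.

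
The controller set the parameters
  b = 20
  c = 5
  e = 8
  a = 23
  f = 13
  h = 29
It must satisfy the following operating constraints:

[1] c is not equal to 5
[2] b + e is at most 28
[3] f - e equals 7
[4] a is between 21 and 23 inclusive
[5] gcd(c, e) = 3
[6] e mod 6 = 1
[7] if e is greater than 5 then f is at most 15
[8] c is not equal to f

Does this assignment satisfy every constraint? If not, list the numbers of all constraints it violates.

Constraints 1, 3, 5, and 6 are violated.

[1] c = 5, but 5 is required to differ  fails
[2] b + e = 20 + 8 = 28; 28 ≤ 28  holds
[3] f - e = 13 - 8 = 5, not 7  fails
[4] a = 23 lies in [21, 23]  holds
[5] gcd(5, 8) = 1, not 3  fails
[6] 8 mod 6 = 2, not 1  fails
[7] e = 8 > 5, so we need f ≤ 15; f = 13 ≤ 15  holds
[8] c = 5, f = 13; distinct  holds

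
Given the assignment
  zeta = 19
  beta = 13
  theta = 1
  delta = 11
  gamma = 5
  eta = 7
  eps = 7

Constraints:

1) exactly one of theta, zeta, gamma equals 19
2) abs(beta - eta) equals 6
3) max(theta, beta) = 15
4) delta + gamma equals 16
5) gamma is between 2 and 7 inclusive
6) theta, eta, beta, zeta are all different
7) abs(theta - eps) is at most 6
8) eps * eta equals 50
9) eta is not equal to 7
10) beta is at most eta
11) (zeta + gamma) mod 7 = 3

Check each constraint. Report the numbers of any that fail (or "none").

Constraints 3, 8, 9, 10 do not hold.

1) theta=1, zeta=19, gamma=5; 1 of them equals 19 — holds.
2) abs(13 - 7) = 6 — holds.
3) max(1, 13) = 13, not 15 — does not hold.
4) delta + gamma = 11 + 5 = 16 — holds.
5) gamma = 5 lies in [2, 7] — holds.
6) values 1, 7, 13, 19 are pairwise distinct — holds.
7) abs(1 - 7) = 6; 6 ≤ 6 — holds.
8) eps * eta = 7 * 7 = 49, not 50 — does not hold.
9) eta = 7, but 7 is required to differ — does not hold.
10) beta = 13, eta = 7; 13 > 7 (want ≤) — does not hold.
11) zeta + gamma = 24; 24 mod 7 = 3 — holds.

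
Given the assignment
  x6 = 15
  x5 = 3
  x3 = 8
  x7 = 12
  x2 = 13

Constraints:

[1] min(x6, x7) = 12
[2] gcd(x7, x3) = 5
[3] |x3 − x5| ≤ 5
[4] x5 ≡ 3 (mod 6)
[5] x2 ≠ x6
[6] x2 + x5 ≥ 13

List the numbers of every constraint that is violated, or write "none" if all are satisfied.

[1] min(15, 12) = 12 — satisfied.
[2] gcd(12, 8) = 4, not 5 — violated.
[3] |8 − 3| = 5; 5 ≤ 5 — satisfied.
[4] 3 mod 6 = 3 — satisfied.
[5] x2 = 13, x6 = 15; distinct — satisfied.
[6] x2 + x5 = 13 + 3 = 16; 16 ≥ 13 — satisfied.

Constraint 2 does not hold.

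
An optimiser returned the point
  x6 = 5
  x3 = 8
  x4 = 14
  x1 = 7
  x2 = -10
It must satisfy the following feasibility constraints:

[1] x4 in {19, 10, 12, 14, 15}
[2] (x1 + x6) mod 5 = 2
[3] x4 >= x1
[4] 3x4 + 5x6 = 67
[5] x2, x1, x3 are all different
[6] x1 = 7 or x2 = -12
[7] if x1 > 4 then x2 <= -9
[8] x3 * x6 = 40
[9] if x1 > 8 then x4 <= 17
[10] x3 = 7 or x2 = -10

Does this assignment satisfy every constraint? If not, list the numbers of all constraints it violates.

All constraints are satisfied.

[1] x4 = 14 is in {19, 10, 12, 14, 15} — OK.
[2] x1 + x6 = 12; 12 mod 5 = 2 — OK.
[3] x4 = 14, x1 = 7; 14 ≥ 7 — OK.
[4] 3x4 + 5x6 = 3(14) + 5(5) = 67 — OK.
[5] values -10, 7, 8 are pairwise distinct — OK.
[6] x1 = 7 = 7 (first disjunct) — OK.
[7] x1 = 7 > 4, so we need x2 ≤ -9; x2 = -10 ≤ -9 — OK.
[8] x3 * x6 = 8 * 5 = 40 — OK.
[9] x1 = 7, not > 8; antecedent false, conditional vacuously true — OK.
[10] x3 = 8 ≠ 7, but x2 = -10 = -10 (second disjunct) — OK.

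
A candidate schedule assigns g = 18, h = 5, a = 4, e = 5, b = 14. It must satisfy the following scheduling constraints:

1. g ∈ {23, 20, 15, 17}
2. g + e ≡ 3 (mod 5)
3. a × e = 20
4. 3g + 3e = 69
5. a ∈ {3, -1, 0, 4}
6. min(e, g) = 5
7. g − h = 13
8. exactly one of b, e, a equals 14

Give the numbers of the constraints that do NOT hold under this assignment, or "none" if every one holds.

No — constraint 1 is not satisfied.

1. g = 18 is not in {23, 20, 15, 17} — violated.
2. g + e = 23; 23 mod 5 = 3 — satisfied.
3. a × e = 4 × 5 = 20 — satisfied.
4. 3g + 3e = 3(18) + 3(5) = 69 — satisfied.
5. a = 4 is in {3, -1, 0, 4} — satisfied.
6. min(5, 18) = 5 — satisfied.
7. g − h = 18 − 5 = 13 — satisfied.
8. b=14, e=5, a=4; 1 of them equals 14 — satisfied.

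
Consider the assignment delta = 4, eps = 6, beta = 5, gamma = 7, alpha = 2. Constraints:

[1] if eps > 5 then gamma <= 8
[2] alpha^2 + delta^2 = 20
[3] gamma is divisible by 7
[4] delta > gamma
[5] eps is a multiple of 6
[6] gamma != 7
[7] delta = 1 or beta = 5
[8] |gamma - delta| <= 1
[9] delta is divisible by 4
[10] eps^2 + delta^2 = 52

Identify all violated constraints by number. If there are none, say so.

[1] eps = 6 > 5, so we need gamma ≤ 8; gamma = 7 ≤ 8 — holds.
[2] alpha^2 + delta^2 = 2^2 + 4^2 = 4 + 16 = 20 — holds.
[3] 7 / 7 = 1, so 7 divides 7 — holds.
[4] delta = 4, gamma = 7; 4 ≤ 7 (want >) — fails.
[5] 6 / 6 = 1, so 6 divides 6 — holds.
[6] gamma = 7, but 7 is required to differ — fails.
[7] delta = 4 ≠ 1, but beta = 5 = 5 (second disjunct) — holds.
[8] |7 - 4| = 3; 3 > 1, exceeds bound 1 — fails.
[9] 4 / 4 = 1, so 4 divides 4 — holds.
[10] eps^2 + delta^2 = 6^2 + 4^2 = 36 + 16 = 52 — holds.

Constraints 4, 6, and 8 are violated.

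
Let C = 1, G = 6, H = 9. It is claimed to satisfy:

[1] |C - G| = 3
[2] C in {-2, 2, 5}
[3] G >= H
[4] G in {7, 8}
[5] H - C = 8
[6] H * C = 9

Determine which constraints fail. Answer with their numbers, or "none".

[1] |1 - 6| = 5, not 3 — fails.
[2] C = 1 is not in {-2, 2, 5} — fails.
[3] G = 6, H = 9; 6 < 9 (want ≥) — fails.
[4] G = 6 is not in {7, 8} — fails.
[5] H - C = 9 - 1 = 8 — holds.
[6] H * C = 9 * 1 = 9 — holds.

The assignment fails constraints 1, 2, 3, and 4.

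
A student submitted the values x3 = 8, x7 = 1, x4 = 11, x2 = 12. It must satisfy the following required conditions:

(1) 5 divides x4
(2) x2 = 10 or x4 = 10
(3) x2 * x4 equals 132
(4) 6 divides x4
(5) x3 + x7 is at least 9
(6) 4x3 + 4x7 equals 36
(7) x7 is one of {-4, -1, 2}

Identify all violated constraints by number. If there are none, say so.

(1) 11 = 5*2 + 1, so 5 does not divide 11 — does not hold.
(2) x2 = 12 ≠ 10 and x4 = 11 ≠ 10; both disjuncts false — does not hold.
(3) x2 * x4 = 12 * 11 = 132 — holds.
(4) 11 = 6*1 + 5, so 6 does not divide 11 — does not hold.
(5) x3 + x7 = 8 + 1 = 9; 9 ≥ 9 — holds.
(6) 4x3 + 4x7 = 4(8) + 4(1) = 36 — holds.
(7) x7 = 1 is not in {-4, -1, 2} — does not hold.

Violated: 1, 2, 4, 7.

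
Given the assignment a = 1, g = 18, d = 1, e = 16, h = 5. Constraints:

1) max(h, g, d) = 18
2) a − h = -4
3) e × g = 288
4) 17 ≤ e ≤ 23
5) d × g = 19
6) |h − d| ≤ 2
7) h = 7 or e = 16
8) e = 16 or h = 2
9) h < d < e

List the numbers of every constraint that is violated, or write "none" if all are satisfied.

Constraints 4, 5, 6, 9 are violated.

1) max(5, 18, 1) = 18  true
2) a − h = 1 − 5 = -4  true
3) e × g = 16 × 18 = 288  true
4) e = 16 is outside [17, 23]  false
5) d × g = 1 × 18 = 18, not 19  false
6) |5 − 1| = 4; 4 > 2, exceeds bound 2  false
7) h = 5 ≠ 7, but e = 16 = 16 (second disjunct)  true
8) e = 16 = 16 (first disjunct)  true
9) values 5, 1, 16; h = 5 is not < d = 1  false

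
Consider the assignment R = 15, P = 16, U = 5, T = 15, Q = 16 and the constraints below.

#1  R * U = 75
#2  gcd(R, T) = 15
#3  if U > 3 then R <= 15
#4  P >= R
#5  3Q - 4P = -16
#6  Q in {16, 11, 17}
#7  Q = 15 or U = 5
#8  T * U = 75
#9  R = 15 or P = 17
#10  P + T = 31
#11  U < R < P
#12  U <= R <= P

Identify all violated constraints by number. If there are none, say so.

None — every constraint holds.

#1 R * U = 15 * 5 = 75 — holds.
#2 gcd(15, 15) = 15 — holds.
#3 U = 5 > 3, so we need R ≤ 15; R = 15 ≤ 15 — holds.
#4 P = 16, R = 15; 16 ≥ 15 — holds.
#5 3Q - 4P = 3(16) - 4(16) = -16 — holds.
#6 Q = 16 is in {16, 11, 17} — holds.
#7 Q = 16 ≠ 15, but U = 5 = 5 (second disjunct) — holds.
#8 T * U = 15 * 5 = 75 — holds.
#9 R = 15 = 15 (first disjunct) — holds.
#10 P + T = 16 + 15 = 31 — holds.
#11 values 5 < 15 < 16 — holds.
#12 values 5 <= 15 <= 16 — holds.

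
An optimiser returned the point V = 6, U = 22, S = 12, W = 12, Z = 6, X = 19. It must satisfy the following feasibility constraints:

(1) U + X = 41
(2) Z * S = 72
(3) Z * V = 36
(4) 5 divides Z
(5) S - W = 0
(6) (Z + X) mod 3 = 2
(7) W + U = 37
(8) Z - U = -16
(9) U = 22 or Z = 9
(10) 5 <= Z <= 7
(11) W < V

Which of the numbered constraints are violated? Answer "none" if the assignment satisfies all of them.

(1) U + X = 22 + 19 = 41  yes
(2) Z * S = 6 * 12 = 72  yes
(3) Z * V = 6 * 6 = 36  yes
(4) 6 = 5*1 + 1, so 5 does not divide 6  no
(5) S - W = 12 - 12 = 0  yes
(6) Z + X = 25; 25 mod 3 = 1, not 2  no
(7) W + U = 12 + 22 = 34, not 37  no
(8) Z - U = 6 - 22 = -16  yes
(9) U = 22 = 22 (first disjunct)  yes
(10) Z = 6 lies in [5, 7]  yes
(11) W = 12, V = 6; 12 ≥ 6 (want <)  no

No — constraints 4, 6, 7, 11 are not satisfied.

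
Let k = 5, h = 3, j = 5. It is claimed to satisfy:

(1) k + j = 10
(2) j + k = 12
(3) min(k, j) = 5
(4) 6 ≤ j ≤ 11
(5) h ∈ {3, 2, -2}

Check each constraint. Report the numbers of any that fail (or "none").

Constraints 2 and 4 do not hold.

(1) k + j = 5 + 5 = 10 — satisfied.
(2) j + k = 5 + 5 = 10, not 12 — violated.
(3) min(5, 5) = 5 — satisfied.
(4) j = 5 is outside [6, 11] — violated.
(5) h = 3 is in {3, 2, -2} — satisfied.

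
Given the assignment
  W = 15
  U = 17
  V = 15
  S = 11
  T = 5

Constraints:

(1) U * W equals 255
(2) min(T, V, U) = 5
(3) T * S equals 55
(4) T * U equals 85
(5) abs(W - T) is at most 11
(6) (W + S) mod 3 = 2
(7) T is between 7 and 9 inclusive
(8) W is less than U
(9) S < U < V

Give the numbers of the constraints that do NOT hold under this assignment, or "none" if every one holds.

(1) U * W = 17 * 15 = 255  yes
(2) min(5, 15, 17) = 5  yes
(3) T * S = 5 * 11 = 55  yes
(4) T * U = 5 * 17 = 85  yes
(5) abs(15 - 5) = 10; 10 ≤ 11  yes
(6) W + S = 26; 26 mod 3 = 2  yes
(7) T = 5 is outside [7, 9]  no
(8) W = 15, U = 17; 15 < 17  yes
(9) values 11, 17, 15; U = 17 is not < V = 15  no

No — constraints 7 and 9 are not satisfied.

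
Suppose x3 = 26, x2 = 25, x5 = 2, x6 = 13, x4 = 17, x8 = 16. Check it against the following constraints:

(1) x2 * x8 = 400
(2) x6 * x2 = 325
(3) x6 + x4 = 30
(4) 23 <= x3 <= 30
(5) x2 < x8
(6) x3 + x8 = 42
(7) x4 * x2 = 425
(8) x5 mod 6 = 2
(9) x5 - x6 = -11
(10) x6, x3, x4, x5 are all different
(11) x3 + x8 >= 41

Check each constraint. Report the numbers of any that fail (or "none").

(1) x2 * x8 = 25 * 16 = 400 — holds.
(2) x6 * x2 = 13 * 25 = 325 — holds.
(3) x6 + x4 = 13 + 17 = 30 — holds.
(4) x3 = 26 lies in [23, 30] — holds.
(5) x2 = 25, x8 = 16; 25 ≥ 16 (want <) — fails.
(6) x3 + x8 = 26 + 16 = 42 — holds.
(7) x4 * x2 = 17 * 25 = 425 — holds.
(8) 2 mod 6 = 2 — holds.
(9) x5 - x6 = 2 - 13 = -11 — holds.
(10) values 13, 26, 17, 2 are pairwise distinct — holds.
(11) x3 + x8 = 26 + 16 = 42; 42 ≥ 41 — holds.

Constraint 5 is violated.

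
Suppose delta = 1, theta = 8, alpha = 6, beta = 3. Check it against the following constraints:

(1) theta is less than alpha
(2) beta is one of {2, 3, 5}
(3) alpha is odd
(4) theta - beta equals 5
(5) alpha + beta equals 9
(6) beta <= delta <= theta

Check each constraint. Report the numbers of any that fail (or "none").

(1) theta = 8, alpha = 6; 8 ≥ 6 (want <)  FAIL
(2) beta = 3 is in {2, 3, 5}  OK
(3) alpha = 6 is even  FAIL
(4) theta - beta = 8 - 3 = 5  OK
(5) alpha + beta = 6 + 3 = 9  OK
(6) values 3, 1, 8; beta = 3 is not <= delta = 1  FAIL

Constraints 1, 3, 6 do not hold.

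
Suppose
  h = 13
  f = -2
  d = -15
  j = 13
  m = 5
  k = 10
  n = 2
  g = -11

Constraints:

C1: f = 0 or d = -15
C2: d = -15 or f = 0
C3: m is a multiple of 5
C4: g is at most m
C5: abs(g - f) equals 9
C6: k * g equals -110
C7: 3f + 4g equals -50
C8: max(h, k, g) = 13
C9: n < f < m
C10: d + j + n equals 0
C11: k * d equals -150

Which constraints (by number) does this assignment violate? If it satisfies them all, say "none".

C1: f = -2 ≠ 0, but d = -15 = -15 (second disjunct)  ✓
C2: d = -15 = -15 (first disjunct)  ✓
C3: 5 / 5 = 1, so 5 divides 5  ✓
C4: g = -11, m = 5; -11 ≤ 5  ✓
C5: abs(-11 - (-2)) = 9  ✓
C6: k * g = 10 * (-11) = -110  ✓
C7: 3f + 4g = 3(-2) + 4(-11) = -50  ✓
C8: max(13, 10, -11) = 13  ✓
C9: values 2, -2, 5; n = 2 is not < f = -2  ✗
C10: d + j + n = -15 + 13 + 2 = 0  ✓
C11: k * d = 10 * (-15) = -150  ✓

No — constraint 9 is not satisfied.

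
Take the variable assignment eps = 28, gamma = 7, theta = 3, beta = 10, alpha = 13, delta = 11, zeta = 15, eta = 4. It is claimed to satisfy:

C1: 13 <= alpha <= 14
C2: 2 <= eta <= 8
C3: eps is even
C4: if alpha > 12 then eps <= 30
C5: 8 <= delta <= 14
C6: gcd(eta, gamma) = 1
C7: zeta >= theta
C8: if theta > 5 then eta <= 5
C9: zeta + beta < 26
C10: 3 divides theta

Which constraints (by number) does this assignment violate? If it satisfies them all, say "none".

C1: alpha = 13 lies in [13, 14] — holds.
C2: eta = 4 lies in [2, 8] — holds.
C3: eps = 28 is even — holds.
C4: alpha = 13 > 12, so we need eps ≤ 30; eps = 28 ≤ 30 — holds.
C5: delta = 11 lies in [8, 14] — holds.
C6: gcd(4, 7) = 1 — holds.
C7: zeta = 15, theta = 3; 15 ≥ 3 — holds.
C8: theta = 3, not > 5; antecedent false, conditional vacuously true — holds.
C9: zeta + beta = 15 + 10 = 25; 25 < 26 — holds.
C10: 3 / 3 = 1, so 3 divides 3 — holds.

All constraints are satisfied.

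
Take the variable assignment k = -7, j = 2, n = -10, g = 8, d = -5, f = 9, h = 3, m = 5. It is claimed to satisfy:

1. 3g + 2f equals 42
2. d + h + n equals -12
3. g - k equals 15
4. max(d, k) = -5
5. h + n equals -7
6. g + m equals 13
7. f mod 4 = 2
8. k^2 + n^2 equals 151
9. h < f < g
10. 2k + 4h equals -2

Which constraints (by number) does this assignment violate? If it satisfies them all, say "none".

1. 3g + 2f = 3(8) + 2(9) = 42 — holds.
2. d + h + n = -5 + 3 + (-10) = -12 — holds.
3. g - k = 8 - (-7) = 15 — holds.
4. max(-5, -7) = -5 — holds.
5. h + n = 3 + (-10) = -7 — holds.
6. g + m = 8 + 5 = 13 — holds.
7. 9 mod 4 = 1, not 2 — does not hold.
8. k^2 + n^2 = (-7)^2 + (-10)^2 = 49 + 100 = 149, not 151 — does not hold.
9. values 3, 9, 8; f = 9 is not < g = 8 — does not hold.
10. 2k + 4h = 2(-7) + 4(3) = -2 — holds.

Violated: 7, 8, 9.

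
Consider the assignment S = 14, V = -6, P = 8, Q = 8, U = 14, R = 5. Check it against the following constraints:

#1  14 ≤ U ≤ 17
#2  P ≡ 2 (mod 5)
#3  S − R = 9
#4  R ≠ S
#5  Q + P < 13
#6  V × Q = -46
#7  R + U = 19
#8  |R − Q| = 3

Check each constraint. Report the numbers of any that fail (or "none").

#1 U = 14 lies in [14, 17] — OK.
#2 8 mod 5 = 3, not 2 — violated.
#3 S − R = 14 − 5 = 9 — OK.
#4 R = 5, S = 14; distinct — OK.
#5 Q + P = 8 + 8 = 16; 16 ≥ 13, bound 13 not met — violated.
#6 V × Q = -6 × 8 = -48, not -46 — violated.
#7 R + U = 5 + 14 = 19 — OK.
#8 |5 − 8| = 3 — OK.

Constraints 2, 5, and 6 are violated.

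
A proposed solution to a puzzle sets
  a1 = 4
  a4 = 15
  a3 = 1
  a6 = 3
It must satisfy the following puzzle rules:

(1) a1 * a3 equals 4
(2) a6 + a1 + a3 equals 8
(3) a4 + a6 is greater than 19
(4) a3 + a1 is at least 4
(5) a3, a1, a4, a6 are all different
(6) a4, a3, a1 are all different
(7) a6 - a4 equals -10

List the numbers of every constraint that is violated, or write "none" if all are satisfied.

The assignment fails constraints 3 and 7.

(1) a1 * a3 = 4 * 1 = 4 — satisfied.
(2) a6 + a1 + a3 = 3 + 4 + 1 = 8 — satisfied.
(3) a4 + a6 = 15 + 3 = 18; 18 ≤ 19, bound 19 not met — violated.
(4) a3 + a1 = 1 + 4 = 5; 5 ≥ 4 — satisfied.
(5) values 1, 4, 15, 3 are pairwise distinct — satisfied.
(6) values 15, 1, 4 are pairwise distinct — satisfied.
(7) a6 - a4 = 3 - 15 = -12, not -10 — violated.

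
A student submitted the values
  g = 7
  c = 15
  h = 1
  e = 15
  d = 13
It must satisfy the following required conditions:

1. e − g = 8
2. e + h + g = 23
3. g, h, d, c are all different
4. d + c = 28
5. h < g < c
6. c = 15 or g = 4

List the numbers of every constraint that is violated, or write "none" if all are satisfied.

None — every constraint holds.

1. e − g = 15 − 7 = 8  ✓
2. e + h + g = 15 + 1 + 7 = 23  ✓
3. values 7, 1, 13, 15 are pairwise distinct  ✓
4. d + c = 13 + 15 = 28  ✓
5. values 1 < 7 < 15  ✓
6. c = 15 = 15 (first disjunct)  ✓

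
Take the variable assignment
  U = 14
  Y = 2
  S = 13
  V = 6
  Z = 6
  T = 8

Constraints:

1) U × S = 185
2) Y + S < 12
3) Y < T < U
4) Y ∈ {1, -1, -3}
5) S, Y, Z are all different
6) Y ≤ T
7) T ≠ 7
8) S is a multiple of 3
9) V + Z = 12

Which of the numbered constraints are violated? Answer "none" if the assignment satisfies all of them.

Constraints 1, 2, 4, and 8 do not hold.

1) U × S = 14 × 13 = 182, not 185  ✗
2) Y + S = 2 + 13 = 15; 15 ≥ 12, bound 12 not met  ✗
3) values 2 < 8 < 14  ✓
4) Y = 2 is not in {1, -1, -3}  ✗
5) values 13, 2, 6 are pairwise distinct  ✓
6) Y = 2, T = 8; 2 ≤ 8  ✓
7) T = 8, and 8 ≠ 7  ✓
8) 13 = 3×4 + 1, so 3 does not divide 13  ✗
9) V + Z = 6 + 6 = 12  ✓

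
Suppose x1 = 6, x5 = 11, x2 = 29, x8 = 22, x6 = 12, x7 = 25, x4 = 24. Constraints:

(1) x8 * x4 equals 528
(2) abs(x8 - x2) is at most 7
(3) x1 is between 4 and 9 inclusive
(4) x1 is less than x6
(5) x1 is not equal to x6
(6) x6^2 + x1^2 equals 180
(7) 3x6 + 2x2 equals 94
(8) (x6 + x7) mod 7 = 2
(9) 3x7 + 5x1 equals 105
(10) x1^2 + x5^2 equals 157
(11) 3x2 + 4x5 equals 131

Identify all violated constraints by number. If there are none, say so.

(1) x8 * x4 = 22 * 24 = 528 — OK.
(2) abs(22 - 29) = 7; 7 ≤ 7 — OK.
(3) x1 = 6 lies in [4, 9] — OK.
(4) x1 = 6, x6 = 12; 6 < 12 — OK.
(5) x1 = 6, x6 = 12; distinct — OK.
(6) x6^2 + x1^2 = 12^2 + 6^2 = 144 + 36 = 180 — OK.
(7) 3x6 + 2x2 = 3(12) + 2(29) = 94 — OK.
(8) x6 + x7 = 37; 37 mod 7 = 2 — OK.
(9) 3x7 + 5x1 = 3(25) + 5(6) = 105 — OK.
(10) x1^2 + x5^2 = 6^2 + 11^2 = 36 + 121 = 157 — OK.
(11) 3x2 + 4x5 = 3(29) + 4(11) = 131 — OK.

The assignment satisfies every constraint.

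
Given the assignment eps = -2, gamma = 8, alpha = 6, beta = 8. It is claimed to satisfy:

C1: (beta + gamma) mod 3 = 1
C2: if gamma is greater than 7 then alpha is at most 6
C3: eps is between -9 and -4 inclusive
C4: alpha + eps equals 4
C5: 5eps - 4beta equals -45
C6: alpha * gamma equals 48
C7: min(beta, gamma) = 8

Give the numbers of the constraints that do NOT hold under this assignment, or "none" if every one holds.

C1: beta + gamma = 16; 16 mod 3 = 1  OK
C2: gamma = 8 > 7, so we need alpha ≤ 6; alpha = 6 ≤ 6  OK
C3: eps = -2 is outside [-9, -4]  FAIL
C4: alpha + eps = 6 + (-2) = 4  OK
C5: 5eps - 4beta = 5(-2) - 4(8) = -42, not -45  FAIL
C6: alpha * gamma = 6 * 8 = 48  OK
C7: min(8, 8) = 8  OK

The assignment fails constraints 3 and 5.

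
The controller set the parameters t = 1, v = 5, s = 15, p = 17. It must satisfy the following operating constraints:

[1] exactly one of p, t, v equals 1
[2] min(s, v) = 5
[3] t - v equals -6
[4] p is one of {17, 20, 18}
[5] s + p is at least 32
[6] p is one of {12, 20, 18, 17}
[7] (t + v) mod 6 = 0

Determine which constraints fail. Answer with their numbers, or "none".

[1] p=17, t=1, v=5; 1 of them equals 1 — holds.
[2] min(15, 5) = 5 — holds.
[3] t - v = 1 - 5 = -4, not -6 — does not hold.
[4] p = 17 is in {17, 20, 18} — holds.
[5] s + p = 15 + 17 = 32; 32 ≥ 32 — holds.
[6] p = 17 is in {12, 20, 18, 17} — holds.
[7] t + v = 6; 6 mod 6 = 0 — holds.

Constraint 3 is violated.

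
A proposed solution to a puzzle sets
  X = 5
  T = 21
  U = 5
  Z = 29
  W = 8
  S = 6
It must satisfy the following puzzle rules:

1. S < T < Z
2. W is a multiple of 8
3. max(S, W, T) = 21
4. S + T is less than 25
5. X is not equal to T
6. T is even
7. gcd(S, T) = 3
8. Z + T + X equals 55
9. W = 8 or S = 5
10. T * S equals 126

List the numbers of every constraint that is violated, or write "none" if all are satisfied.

Constraints 4 and 6 are violated.

1. values 6 < 21 < 29  yes
2. 8 / 8 = 1, so 8 divides 8  yes
3. max(6, 8, 21) = 21  yes
4. S + T = 6 + 21 = 27; 27 ≥ 25, bound 25 not met  no
5. X = 5, T = 21; distinct  yes
6. T = 21 is odd  no
7. gcd(6, 21) = 3  yes
8. Z + T + X = 29 + 21 + 5 = 55  yes
9. W = 8 = 8 (first disjunct)  yes
10. T * S = 21 * 6 = 126  yes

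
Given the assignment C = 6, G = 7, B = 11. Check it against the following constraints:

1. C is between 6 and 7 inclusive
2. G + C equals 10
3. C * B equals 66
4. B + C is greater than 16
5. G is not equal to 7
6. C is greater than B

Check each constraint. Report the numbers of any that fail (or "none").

Constraints 2, 5, and 6 do not hold.

1. C = 6 lies in [6, 7] — OK.
2. G + C = 7 + 6 = 13, not 10 — violated.
3. C * B = 6 * 11 = 66 — OK.
4. B + C = 11 + 6 = 17; 17 > 16 — OK.
5. G = 7, but 7 is required to differ — violated.
6. C = 6, B = 11; 6 ≤ 11 (want >) — violated.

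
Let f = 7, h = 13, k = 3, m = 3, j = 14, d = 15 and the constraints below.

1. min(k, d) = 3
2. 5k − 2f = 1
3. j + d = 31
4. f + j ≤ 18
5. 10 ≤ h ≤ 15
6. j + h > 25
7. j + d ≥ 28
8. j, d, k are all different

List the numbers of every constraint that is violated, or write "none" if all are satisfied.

The assignment fails constraints 3 and 4.

1. min(3, 15) = 3  ✓
2. 5k − 2f = 5(3) − 2(7) = 1  ✓
3. j + d = 14 + 15 = 29, not 31  ✗
4. f + j = 7 + 14 = 21; 21 > 18, bound 18 not met  ✗
5. h = 13 lies in [10, 15]  ✓
6. j + h = 14 + 13 = 27; 27 > 25  ✓
7. j + d = 14 + 15 = 29; 29 ≥ 28  ✓
8. values 14, 15, 3 are pairwise distinct  ✓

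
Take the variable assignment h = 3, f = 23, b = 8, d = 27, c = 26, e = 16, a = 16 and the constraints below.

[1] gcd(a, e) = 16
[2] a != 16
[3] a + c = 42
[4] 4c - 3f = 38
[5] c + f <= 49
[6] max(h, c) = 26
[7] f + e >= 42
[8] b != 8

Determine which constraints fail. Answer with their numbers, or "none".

The assignment fails constraints 2, 4, 7, 8.

[1] gcd(16, 16) = 16  ✔
[2] a = 16, but 16 is required to differ  ✘
[3] a + c = 16 + 26 = 42  ✔
[4] 4c - 3f = 4(26) - 3(23) = 35, not 38  ✘
[5] c + f = 26 + 23 = 49; 49 ≤ 49  ✔
[6] max(3, 26) = 26  ✔
[7] f + e = 23 + 16 = 39; 39 < 42, bound 42 not met  ✘
[8] b = 8, but 8 is required to differ  ✘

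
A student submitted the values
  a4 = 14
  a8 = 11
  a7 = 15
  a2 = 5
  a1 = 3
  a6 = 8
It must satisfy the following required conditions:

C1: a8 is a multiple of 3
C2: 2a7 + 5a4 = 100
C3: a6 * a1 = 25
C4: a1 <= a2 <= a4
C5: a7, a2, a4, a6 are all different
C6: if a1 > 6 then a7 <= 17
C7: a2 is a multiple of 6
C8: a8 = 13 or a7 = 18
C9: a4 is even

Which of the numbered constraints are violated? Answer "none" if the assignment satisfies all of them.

The assignment fails constraints 1, 3, 7, 8.

C1: 11 = 3*3 + 2, so 3 does not divide 11  false
C2: 2a7 + 5a4 = 2(15) + 5(14) = 100  true
C3: a6 * a1 = 8 * 3 = 24, not 25  false
C4: values 3 <= 5 <= 14  true
C5: values 15, 5, 14, 8 are pairwise distinct  true
C6: a1 = 3, not > 6; antecedent false, conditional vacuously true  true
C7: 5 = 6*0 + 5, so 6 does not divide 5  false
C8: a8 = 11 ≠ 13 and a7 = 15 ≠ 18; both disjuncts false  false
C9: a4 = 14 is even  true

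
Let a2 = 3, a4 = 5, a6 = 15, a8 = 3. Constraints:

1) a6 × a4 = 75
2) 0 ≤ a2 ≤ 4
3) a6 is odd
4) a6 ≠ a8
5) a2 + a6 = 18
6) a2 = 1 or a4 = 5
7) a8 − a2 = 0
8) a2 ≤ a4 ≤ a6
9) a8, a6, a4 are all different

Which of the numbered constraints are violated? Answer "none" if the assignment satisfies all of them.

The assignment satisfies every constraint.

1) a6 × a4 = 15 × 5 = 75 — holds.
2) a2 = 3 lies in [0, 4] — holds.
3) a6 = 15 is odd — holds.
4) a6 = 15, a8 = 3; distinct — holds.
5) a2 + a6 = 3 + 15 = 18 — holds.
6) a2 = 3 ≠ 1, but a4 = 5 = 5 (second disjunct) — holds.
7) a8 − a2 = 3 − 3 = 0 — holds.
8) values 3 ≤ 5 ≤ 15 — holds.
9) values 3, 15, 5 are pairwise distinct — holds.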